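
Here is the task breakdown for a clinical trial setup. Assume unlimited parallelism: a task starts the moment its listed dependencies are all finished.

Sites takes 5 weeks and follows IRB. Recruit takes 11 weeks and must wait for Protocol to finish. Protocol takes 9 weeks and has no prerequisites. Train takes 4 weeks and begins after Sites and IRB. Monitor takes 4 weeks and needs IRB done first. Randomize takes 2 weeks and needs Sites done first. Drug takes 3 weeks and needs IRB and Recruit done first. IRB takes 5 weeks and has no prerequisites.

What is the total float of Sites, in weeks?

The longest chain is Protocol→Recruit→Drug = 9+11+3 = 23; overall finish 23 weeks.
Sites finishes as early as 10 and must finish by 19.
So Sites can slip 19 − 10 = 9 weeks.

9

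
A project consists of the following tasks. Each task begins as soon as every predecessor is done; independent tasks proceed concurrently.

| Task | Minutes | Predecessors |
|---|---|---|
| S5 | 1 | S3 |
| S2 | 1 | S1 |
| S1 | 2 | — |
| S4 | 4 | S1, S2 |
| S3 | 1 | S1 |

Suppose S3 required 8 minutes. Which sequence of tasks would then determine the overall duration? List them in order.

The binding path is S1→S2→S4 = 2+1+4 = 7; finish at 7 minutes.
S3 is off the critical path — its longest chain is 4 minutes, giving 3 of slack.
Now S1→S3→S5 = 2+8+1 = 11 is longest, so the finish becomes 11 minutes.

S1, S3, S5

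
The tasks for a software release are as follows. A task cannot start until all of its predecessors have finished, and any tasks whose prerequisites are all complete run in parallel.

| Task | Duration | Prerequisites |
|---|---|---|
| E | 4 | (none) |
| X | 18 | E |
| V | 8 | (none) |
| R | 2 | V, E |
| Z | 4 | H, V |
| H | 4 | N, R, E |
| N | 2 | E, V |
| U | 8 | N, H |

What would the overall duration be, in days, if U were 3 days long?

22

Baseline: V→N→H→U = 8+2+4+8 = 22 → 22 days.
U lies on that path, so at 3 days the path becomes 17 days.
Now E→X = 4+18 = 22 is longest, so the finish becomes 22 days.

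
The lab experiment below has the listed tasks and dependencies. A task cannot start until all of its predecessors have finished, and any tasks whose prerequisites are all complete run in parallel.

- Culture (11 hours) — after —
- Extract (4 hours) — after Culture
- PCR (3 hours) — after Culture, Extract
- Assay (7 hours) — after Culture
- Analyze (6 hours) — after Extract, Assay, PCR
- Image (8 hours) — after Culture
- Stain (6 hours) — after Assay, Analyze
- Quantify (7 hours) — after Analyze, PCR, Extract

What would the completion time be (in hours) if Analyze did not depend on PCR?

31

Before: longest chain Culture→Extract→PCR→Analyze→Quantify = 11+4+3+6+7 = 31, finish 31.
Dropping PCR→Analyze doesn't change Analyze's earliest start (18); another predecessor still binds.
After: Culture→Assay→Analyze→Quantify = 11+7+6+7 = 31 → 31 hours.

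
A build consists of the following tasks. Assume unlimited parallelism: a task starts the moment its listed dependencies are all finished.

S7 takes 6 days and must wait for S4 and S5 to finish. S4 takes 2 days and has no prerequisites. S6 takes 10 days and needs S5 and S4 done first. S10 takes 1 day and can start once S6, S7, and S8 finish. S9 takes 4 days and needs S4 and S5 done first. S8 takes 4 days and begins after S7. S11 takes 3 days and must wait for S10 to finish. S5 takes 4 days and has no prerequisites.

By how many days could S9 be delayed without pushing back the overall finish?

10

The longest chain is S5→S6→S10→S11 = 4+10+1+3 = 18; overall finish 18 days.
S9 finishes as early as 8 and must finish by 18.
So S9 can slip 18 − 8 = 10 days.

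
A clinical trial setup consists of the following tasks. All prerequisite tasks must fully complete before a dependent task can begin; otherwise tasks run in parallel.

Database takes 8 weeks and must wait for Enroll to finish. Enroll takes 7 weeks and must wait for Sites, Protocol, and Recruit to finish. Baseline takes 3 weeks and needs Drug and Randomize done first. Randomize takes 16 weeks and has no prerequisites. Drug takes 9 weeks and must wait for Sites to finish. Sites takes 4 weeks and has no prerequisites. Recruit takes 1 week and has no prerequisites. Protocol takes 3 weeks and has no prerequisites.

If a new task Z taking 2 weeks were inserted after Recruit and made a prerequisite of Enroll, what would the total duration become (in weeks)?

19

Originally the job takes 19 weeks.
With Z inserted, Enroll now waits for max(Sites, Protocol, Recruit, Z).
New critical path: Sites→Enroll→Database = 4+7+8 = 19 ⇒ 19 weeks.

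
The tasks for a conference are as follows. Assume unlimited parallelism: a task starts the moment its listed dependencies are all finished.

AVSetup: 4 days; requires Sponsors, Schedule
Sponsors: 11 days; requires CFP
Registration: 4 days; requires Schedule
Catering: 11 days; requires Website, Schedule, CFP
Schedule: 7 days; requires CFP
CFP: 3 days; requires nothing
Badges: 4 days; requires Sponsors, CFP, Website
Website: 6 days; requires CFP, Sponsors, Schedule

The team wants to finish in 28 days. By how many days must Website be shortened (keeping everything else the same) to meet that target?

3

Current finish: 31 days; target: 28.
Website is on every critical path, so each day cut from Website cuts the finish by one (this holds down to a finish of 26).
Need 31 − 28 = 3 days off Website → Website becomes 3 days, finish becomes 28.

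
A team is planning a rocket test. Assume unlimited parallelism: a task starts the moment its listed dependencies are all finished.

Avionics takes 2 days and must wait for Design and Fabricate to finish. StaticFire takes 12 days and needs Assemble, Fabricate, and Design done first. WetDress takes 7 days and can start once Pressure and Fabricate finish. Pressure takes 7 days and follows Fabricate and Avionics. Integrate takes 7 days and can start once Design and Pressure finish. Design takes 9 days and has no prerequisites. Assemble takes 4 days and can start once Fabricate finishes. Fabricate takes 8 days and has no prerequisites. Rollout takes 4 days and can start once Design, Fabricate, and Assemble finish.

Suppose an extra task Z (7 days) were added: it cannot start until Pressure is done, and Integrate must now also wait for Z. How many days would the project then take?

Originally the project takes 25 days.
With Z inserted, Integrate now waits for max(Design, Pressure, Z).
New critical path: Design→Avionics→Pressure→Z→Integrate = 9+2+7+7+7 = 32 ⇒ 32 days.

32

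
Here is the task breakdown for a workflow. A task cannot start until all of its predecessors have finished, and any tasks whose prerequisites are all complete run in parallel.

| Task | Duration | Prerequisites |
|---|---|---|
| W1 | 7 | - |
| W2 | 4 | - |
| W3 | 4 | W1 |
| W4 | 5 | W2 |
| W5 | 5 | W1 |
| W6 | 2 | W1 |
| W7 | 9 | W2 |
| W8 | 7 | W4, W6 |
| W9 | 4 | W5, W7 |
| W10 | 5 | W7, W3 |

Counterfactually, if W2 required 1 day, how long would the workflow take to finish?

Actual critical path: W2→W7→W10 = 4+9+5 = 18 ⇒ 18 days.
W2 lies on that path, so at 1 day the path becomes 15 days.
New critical path: W1→W3→W10 = 7+4+5 = 16 ⇒ 16 days.

16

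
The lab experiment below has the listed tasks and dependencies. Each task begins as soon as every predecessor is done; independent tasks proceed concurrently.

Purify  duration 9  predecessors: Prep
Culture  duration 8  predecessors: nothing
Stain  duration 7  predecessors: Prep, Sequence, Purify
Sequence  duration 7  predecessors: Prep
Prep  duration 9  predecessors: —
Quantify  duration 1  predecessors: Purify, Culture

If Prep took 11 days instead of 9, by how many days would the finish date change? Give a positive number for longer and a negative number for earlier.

The binding path is Prep→Purify→Stain = 9+9+7 = 25; finish at 25 days.
Prep lies on that path, so at 11 days the path becomes 27 days.
The critical path is still Prep→Purify→Stain; finish is now 27 days.
Change in finish: 27 − 25 = +2 days.

2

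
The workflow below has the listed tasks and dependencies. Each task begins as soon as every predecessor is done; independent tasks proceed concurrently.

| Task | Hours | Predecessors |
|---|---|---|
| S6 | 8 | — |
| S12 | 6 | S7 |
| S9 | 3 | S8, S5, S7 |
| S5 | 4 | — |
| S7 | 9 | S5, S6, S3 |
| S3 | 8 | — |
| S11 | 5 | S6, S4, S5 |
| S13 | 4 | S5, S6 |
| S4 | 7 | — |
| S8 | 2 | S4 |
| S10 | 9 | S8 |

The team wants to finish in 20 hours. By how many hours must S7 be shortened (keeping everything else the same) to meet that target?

Current finish: 23 hours; target: 20.
S7 is on every critical path, so each hour cut from S7 cuts the finish by one (this holds down to a finish of 18).
Need 23 − 20 = 3 hours off S7 → S7 becomes 6 hours, finish becomes 20.

3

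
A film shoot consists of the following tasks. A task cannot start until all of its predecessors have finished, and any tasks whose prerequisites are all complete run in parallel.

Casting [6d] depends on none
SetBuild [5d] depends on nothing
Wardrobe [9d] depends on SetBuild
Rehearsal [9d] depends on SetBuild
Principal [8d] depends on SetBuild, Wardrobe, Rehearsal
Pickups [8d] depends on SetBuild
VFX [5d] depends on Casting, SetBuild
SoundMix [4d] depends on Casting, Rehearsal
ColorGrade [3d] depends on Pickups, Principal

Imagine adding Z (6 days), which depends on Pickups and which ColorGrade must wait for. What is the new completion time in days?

25

Originally the film shoot takes 25 days.
With Z inserted, ColorGrade now waits for max(Pickups, Principal, Z).
New critical path: SetBuild→Wardrobe→Principal→ColorGrade = 5+9+8+3 = 25 ⇒ 25 days.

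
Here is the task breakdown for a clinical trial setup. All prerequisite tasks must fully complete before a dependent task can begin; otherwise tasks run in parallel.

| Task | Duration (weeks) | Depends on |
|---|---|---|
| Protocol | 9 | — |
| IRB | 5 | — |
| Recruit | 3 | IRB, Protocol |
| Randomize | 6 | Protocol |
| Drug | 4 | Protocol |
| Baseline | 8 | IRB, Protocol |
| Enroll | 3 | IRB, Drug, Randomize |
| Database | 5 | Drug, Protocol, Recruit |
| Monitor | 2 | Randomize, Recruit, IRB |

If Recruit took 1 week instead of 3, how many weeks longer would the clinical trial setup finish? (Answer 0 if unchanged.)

Actual critical path: Protocol→Randomize→Enroll = 9+6+3 = 18 ⇒ 18 weeks.
The longest path through Recruit is only 17 weeks, so Recruit has float 1.
No other chain overtakes it, so the finish is 18 weeks.
Change in finish: 18 − 18 = +0 weeks.

0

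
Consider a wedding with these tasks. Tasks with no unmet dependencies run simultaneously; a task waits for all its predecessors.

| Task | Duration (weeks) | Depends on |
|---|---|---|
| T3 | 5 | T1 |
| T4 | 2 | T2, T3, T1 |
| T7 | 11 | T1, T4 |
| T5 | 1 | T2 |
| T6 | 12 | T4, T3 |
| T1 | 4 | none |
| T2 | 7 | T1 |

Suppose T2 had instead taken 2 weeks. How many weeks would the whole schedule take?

Critical path before the change: T1→T2→T4→T6 = 4+7+2+12 = 25 giving 25 weeks.
T2 is on the critical path; changing it to 2 makes that path 20 weeks.
New critical path: T1→T3→T4→T6 = 4+5+2+12 = 23 ⇒ 23 weeks.

23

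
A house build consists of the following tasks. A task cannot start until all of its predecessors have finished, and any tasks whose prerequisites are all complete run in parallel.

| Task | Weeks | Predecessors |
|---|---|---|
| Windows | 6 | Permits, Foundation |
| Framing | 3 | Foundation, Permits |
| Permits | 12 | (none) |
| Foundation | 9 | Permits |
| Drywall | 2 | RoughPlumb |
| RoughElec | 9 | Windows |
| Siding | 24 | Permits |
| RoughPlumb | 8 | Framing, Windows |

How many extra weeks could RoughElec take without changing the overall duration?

1

Critical path: Permits→Foundation→Windows→RoughPlumb→Drywall = 12+9+6+8+2 = 37, so the finish is 37 weeks.
Longest path through RoughElec: 36 weeks (earliest finish 36, latest finish 37).
Float = 37 − 36 = 1.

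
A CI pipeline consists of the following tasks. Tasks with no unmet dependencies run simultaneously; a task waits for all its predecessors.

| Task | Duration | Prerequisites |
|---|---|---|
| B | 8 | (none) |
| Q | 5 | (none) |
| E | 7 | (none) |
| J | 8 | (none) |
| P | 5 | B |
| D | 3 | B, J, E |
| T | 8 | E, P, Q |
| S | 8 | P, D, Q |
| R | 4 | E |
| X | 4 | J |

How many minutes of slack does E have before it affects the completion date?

Critical path: B→P→T = 8+5+8 = 21, so the finish is 21 minutes.
The longest chain containing E totals 18 minutes.
So E can slip 10 − 7 = 3 minutes.

3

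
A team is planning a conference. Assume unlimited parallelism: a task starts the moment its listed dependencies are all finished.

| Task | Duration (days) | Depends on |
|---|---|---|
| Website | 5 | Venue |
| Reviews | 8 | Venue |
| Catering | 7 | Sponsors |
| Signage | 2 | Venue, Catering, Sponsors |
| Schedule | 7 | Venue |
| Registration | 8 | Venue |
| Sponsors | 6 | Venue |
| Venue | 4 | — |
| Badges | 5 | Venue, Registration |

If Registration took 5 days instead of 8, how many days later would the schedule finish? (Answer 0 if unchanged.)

As given, the longest chain is Venue→Sponsors→Catering→Signage = 4+6+7+2 = 19, so the finish is 19 days.
Registration has 2 days of float (longest path through it is 17).
No other chain overtakes it, so the finish is 19 days.
Change in finish: 19 − 19 = +0 days.

0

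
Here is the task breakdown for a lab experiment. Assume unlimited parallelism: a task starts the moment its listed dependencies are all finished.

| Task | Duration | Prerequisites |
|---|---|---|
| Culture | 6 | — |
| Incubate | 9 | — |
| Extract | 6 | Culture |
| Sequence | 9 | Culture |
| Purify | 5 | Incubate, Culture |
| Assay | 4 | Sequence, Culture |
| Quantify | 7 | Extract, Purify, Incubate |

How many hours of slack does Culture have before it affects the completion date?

Incubate→Purify→Quantify = 9+5+7 = 21 sets the makespan at 21 hours.
Culture finishes as early as 6 and must finish by 8.
Slack of Culture = 2 − 0 = 2 hours.

2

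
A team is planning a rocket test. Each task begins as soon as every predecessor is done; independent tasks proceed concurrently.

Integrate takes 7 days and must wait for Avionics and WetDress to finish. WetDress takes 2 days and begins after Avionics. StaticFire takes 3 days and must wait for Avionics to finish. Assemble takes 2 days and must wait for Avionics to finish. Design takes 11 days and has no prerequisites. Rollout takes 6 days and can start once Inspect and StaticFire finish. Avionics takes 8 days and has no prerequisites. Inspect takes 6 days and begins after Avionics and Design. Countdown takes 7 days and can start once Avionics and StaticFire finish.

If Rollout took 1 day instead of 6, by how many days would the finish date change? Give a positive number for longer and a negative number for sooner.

Baseline: Design→Inspect→Rollout = 11+6+6 = 23 → 23 days.
Rollout is on the critical path; changing it to 1 makes that path 18 days.
That remains the longest chain; total 18 days.
Change in finish: 18 − 23 = -5 days.

-5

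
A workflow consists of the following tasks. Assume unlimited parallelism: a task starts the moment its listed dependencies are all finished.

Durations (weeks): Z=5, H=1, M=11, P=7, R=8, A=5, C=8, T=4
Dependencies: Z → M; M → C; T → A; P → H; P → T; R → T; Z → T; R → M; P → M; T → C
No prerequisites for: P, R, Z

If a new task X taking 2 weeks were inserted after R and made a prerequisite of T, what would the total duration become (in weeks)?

Originally the workflow takes 27 weeks.
With X inserted, T now waits for max(Z, P, R, X).
New critical path: R→M→C = 8+11+8 = 27 ⇒ 27 weeks.

27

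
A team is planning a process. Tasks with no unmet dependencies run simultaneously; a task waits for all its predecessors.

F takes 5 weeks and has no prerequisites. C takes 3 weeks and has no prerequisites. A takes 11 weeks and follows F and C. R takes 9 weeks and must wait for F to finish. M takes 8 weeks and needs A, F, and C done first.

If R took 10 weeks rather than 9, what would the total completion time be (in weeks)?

24

Baseline: F→A→M = 5+11+8 = 24 → 24 weeks.
R has 10 weeks of float (longest path through it is 14).
The critical path is still F→A→M; finish is now 24 weeks.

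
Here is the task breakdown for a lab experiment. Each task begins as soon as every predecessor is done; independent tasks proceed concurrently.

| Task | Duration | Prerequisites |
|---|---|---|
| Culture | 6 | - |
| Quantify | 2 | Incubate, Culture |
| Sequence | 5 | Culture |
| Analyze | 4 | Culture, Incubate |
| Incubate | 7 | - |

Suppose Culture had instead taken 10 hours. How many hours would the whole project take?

Baseline: Culture→Sequence = 6+5 = 11 → 11 hours.
Culture lies on that path, so at 10 hours the path becomes 15 hours.
That remains the longest chain; total 15 hours.

15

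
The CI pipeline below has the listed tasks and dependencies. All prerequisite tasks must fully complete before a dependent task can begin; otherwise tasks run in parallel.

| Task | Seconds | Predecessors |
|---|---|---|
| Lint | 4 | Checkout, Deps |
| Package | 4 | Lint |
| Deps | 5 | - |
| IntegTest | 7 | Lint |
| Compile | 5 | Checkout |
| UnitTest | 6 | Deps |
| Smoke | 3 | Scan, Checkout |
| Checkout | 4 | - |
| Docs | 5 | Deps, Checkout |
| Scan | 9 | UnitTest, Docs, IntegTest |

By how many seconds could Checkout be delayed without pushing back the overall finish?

The longest chain is Deps→Lint→IntegTest→Scan→Smoke = 5+4+7+9+3 = 28; overall finish 28 seconds.
The longest chain containing Checkout totals 27 seconds.
So Checkout can slip 5 − 4 = 1 second.

1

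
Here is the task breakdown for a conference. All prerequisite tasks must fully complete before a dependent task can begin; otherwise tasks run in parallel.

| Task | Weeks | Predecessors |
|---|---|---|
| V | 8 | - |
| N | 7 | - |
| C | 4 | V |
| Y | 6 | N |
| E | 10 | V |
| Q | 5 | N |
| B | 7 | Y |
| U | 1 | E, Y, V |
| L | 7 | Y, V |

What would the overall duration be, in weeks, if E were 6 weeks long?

Baseline: N→Y→B = 7+6+7 = 20 → 20 weeks.
The longest path through E is only 19 weeks, so E has float 1.
The critical path is still N→Y→B; finish is now 20 weeks.

20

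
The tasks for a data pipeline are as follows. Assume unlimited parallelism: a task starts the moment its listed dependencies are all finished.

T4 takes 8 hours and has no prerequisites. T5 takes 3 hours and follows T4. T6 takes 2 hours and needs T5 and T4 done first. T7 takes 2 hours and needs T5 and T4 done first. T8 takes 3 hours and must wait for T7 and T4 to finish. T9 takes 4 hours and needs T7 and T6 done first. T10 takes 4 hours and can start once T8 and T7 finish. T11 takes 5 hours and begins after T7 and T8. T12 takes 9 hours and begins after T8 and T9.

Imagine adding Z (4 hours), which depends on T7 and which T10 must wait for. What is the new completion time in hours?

Originally the data pipeline takes 26 hours.
With Z inserted, T10 now waits for max(T8, T7, Z).
New critical path: T4→T5→T6→T9→T12 = 8+3+2+4+9 = 26 ⇒ 26 hours.

26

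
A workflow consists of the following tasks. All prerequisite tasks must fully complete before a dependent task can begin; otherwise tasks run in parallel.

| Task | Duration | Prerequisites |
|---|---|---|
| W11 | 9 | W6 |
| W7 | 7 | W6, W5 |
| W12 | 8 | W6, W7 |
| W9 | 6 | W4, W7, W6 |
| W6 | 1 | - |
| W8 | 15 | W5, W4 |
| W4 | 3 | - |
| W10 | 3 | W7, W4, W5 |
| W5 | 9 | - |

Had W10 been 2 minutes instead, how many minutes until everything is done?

24

Critical path before the change: W5→W7→W12 = 9+7+8 = 24 giving 24 minutes.
The longest path through W10 is only 19 minutes, so W10 has float 5.
The critical path is still W5→W7→W12; finish is now 24 minutes.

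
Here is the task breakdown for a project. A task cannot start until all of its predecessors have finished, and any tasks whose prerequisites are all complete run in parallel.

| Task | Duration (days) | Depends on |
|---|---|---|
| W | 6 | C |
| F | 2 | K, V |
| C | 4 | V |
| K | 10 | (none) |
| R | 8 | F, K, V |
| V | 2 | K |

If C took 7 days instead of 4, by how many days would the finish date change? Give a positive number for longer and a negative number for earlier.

The binding path is K→V→C→W = 10+2+4+6 = 22; finish at 22 days.
C is on the critical path; changing it to 7 makes that path 25 days.
The critical path is still K→V→C→W; finish is now 25 days.
Change in finish: 25 − 22 = +3 days.

3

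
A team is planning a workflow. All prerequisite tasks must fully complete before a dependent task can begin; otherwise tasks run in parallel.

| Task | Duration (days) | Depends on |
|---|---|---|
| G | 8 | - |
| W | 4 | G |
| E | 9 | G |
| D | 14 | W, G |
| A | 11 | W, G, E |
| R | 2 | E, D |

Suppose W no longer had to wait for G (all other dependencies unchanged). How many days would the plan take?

Before: longest chain G→W→D→R = 8+4+14+2 = 28, finish 28.
Without G→W, W's earliest start moves from 8 to 0.
After: G→E→A = 8+9+11 = 28 → 28 days.

28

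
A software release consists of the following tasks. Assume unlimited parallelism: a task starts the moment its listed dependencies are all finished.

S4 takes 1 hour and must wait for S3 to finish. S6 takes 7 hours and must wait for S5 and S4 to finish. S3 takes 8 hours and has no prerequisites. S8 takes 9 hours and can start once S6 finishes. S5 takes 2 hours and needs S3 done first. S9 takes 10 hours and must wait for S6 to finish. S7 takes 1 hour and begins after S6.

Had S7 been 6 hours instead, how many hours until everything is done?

The binding path is S3→S5→S6→S9 = 8+2+7+10 = 27; finish at 27 hours.
S7 is off the critical path — its longest chain is 18 hours, giving 9 of slack.
That remains the longest chain; total 27 hours.

27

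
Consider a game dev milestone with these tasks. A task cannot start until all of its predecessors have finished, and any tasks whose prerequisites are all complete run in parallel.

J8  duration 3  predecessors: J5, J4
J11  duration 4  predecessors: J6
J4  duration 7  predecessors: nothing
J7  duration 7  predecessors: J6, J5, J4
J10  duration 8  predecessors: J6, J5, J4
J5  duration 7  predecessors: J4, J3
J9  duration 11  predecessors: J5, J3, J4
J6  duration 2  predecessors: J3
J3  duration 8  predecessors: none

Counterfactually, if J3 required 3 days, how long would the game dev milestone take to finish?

As given, the longest chain is J3→J5→J9 = 8+7+11 = 26, so the finish is 26 days.
J3 lies on that path, so at 3 days the path becomes 21 days.
The binding chain switches to J4→J5→J9 = 7+7+11 = 25; finish 25 days.

25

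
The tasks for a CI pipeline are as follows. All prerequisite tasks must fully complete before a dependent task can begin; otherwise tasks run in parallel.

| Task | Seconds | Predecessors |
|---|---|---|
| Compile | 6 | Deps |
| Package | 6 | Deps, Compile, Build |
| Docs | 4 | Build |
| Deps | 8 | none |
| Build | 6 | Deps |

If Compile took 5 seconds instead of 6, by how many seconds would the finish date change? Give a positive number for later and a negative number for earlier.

0

Baseline: Deps→Compile→Package = 8+6+6 = 20 → 20 seconds.
Compile is on the critical path; changing it to 5 makes that path 19 seconds.
Now Deps→Build→Package = 8+6+6 = 20 is longest, so the finish becomes 20 seconds.
Change in finish: 20 − 20 = +0 seconds.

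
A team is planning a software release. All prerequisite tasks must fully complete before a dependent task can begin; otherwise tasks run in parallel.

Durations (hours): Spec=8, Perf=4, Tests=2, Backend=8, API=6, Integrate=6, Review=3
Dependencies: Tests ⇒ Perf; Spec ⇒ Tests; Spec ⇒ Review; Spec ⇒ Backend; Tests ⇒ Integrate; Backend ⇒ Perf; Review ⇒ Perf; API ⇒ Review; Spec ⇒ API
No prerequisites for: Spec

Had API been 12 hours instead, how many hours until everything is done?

As given, the longest chain is Spec→API→Review→Perf = 8+6+3+4 = 21, so the finish is 21 hours.
API is on the critical path; changing it to 12 makes that path 27 hours.
No other chain overtakes it, so the finish is 27 hours.

27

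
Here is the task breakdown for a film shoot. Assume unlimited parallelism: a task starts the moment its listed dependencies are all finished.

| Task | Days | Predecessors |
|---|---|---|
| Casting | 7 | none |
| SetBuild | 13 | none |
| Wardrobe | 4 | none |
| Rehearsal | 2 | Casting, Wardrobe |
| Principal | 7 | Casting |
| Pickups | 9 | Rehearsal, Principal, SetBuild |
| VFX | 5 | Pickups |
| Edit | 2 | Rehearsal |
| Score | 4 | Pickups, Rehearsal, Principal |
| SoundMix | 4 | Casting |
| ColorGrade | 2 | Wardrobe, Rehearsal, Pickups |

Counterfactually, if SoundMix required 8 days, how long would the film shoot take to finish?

Baseline: Casting→Principal→Pickups→VFX = 7+7+9+5 = 28 → 28 days.
SoundMix has 17 days of float (longest path through it is 11).
No other chain overtakes it, so the finish is 28 days.

28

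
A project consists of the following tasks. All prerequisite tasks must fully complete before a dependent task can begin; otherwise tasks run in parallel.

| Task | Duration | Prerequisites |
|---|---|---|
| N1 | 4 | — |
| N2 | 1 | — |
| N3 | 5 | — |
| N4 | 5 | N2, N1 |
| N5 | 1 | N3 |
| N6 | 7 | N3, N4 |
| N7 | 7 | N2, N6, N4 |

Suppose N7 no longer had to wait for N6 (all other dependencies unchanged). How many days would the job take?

With the dependency in place, N1→N4→N6→N7 = 4+5+7+7 = 23 sets the finish at 23 days.
Without N6→N7, N7's earliest start moves from 16 to 9.
New critical path: N1→N4→N6 = 4+5+7 = 16 ⇒ 16 days.

16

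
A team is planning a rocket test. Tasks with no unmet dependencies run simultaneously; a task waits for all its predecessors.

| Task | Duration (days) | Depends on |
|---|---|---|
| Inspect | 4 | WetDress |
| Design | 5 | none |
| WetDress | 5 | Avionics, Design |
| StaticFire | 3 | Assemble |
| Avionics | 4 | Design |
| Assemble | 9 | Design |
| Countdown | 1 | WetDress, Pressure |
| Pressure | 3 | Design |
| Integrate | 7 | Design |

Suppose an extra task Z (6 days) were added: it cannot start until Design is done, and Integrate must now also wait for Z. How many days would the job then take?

18

Originally the job takes 18 days.
With Z inserted, Integrate now waits for max(Design, Z).
New critical path: Design→Z→Integrate = 5+6+7 = 18 ⇒ 18 days.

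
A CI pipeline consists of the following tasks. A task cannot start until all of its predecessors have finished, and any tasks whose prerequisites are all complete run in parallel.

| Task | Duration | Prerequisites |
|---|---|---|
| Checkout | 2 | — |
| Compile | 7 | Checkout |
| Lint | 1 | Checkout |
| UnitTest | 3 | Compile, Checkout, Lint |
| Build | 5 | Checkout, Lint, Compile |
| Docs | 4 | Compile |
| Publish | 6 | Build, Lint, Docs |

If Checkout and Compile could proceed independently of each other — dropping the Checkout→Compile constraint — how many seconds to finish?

18

Before: longest chain Checkout→Compile→Build→Publish = 2+7+5+6 = 20, finish 20.
Without Checkout→Compile, Compile's earliest start moves from 2 to 0.
After: Compile→Build→Publish = 7+5+6 = 18 → 18 seconds.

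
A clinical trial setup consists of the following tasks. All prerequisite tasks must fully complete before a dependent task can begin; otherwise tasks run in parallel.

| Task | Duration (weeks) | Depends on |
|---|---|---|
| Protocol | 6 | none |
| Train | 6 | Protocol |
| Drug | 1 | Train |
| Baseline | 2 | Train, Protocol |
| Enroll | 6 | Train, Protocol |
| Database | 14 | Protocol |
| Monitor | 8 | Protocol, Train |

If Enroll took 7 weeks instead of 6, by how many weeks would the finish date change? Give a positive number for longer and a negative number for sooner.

0

As given, the longest chain is Protocol→Train→Monitor = 6+6+8 = 20, so the finish is 20 weeks.
Enroll is off the critical path — its longest chain is 18 weeks, giving 2 of slack.
That remains the longest chain; total 20 weeks.
Change in finish: 20 − 20 = +0 weeks.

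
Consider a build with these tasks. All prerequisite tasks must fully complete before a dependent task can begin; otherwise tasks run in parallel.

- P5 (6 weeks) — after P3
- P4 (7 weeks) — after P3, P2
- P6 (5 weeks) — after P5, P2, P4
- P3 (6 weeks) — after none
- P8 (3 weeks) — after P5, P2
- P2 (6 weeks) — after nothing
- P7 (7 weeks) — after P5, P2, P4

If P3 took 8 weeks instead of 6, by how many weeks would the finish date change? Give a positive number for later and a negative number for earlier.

2

The binding path is P3→P4→P7 = 6+7+7 = 20; finish at 20 weeks.
P3 lies on that path, so at 8 weeks the path becomes 22 weeks.
The critical path is still P3→P4→P7; finish is now 22 weeks.
Change in finish: 22 − 20 = +2 weeks.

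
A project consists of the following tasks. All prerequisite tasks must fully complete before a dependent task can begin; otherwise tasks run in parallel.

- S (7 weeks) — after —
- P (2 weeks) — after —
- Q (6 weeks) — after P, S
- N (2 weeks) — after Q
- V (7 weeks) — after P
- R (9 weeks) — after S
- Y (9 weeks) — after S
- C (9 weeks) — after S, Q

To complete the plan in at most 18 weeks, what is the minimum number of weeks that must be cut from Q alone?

Current finish: 22 weeks; target: 18.
Q is on every critical path, so each week cut from Q cuts the finish by one (this holds down to a finish of 17).
Need 22 − 18 = 4 weeks off Q → Q becomes 2 weeks, finish becomes 18.

4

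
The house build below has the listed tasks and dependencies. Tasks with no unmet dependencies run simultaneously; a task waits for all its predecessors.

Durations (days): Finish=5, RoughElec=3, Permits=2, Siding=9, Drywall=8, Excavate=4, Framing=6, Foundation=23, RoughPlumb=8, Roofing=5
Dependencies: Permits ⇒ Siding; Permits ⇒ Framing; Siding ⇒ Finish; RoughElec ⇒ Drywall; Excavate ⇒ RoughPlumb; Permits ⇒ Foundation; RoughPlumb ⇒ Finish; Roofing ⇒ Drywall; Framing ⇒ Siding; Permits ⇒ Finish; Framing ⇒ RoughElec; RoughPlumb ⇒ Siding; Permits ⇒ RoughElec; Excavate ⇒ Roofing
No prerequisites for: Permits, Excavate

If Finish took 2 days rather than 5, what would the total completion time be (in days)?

Critical path before the change: Excavate→RoughPlumb→Siding→Finish = 4+8+9+5 = 26 giving 26 days.
Since Finish is critical, the -3 change carries straight to that chain (now 23 days).
Now Permits→Foundation = 2+23 = 25 is longest, so the finish becomes 25 days.

25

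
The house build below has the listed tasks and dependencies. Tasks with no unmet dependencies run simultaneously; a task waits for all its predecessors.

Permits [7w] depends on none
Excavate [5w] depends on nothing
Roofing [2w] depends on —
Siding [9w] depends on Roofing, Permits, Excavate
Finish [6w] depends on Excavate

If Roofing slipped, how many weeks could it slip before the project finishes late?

5

Critical path: Permits→Siding = 7+9 = 16, so the finish is 16 weeks.
Roofing finishes as early as 2 and must finish by 7.
So Roofing can slip 7 − 2 = 5 weeks.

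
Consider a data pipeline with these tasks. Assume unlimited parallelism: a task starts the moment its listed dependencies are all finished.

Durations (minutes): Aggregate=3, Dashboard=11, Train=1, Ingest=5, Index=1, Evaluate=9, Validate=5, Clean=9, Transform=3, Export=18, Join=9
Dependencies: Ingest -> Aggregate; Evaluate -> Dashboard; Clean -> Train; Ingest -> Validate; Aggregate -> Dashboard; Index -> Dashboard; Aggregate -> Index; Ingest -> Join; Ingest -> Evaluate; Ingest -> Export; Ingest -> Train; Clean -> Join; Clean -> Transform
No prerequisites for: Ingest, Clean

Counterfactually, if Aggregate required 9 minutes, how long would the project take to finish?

26

Baseline: Ingest→Evaluate→Dashboard = 5+9+11 = 25 → 25 minutes.
Aggregate is off the critical path — its longest chain is 20 minutes, giving 5 of slack.
New critical path: Ingest→Aggregate→Index→Dashboard = 5+9+1+11 = 26 ⇒ 26 minutes.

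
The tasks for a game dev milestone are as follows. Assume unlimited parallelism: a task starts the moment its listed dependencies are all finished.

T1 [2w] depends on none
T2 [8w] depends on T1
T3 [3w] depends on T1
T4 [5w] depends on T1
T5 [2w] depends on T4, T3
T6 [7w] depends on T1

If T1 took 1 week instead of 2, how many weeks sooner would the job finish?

Critical path before the change: T1→T2 = 2+8 = 10 giving 10 weeks.
T1 is on the critical path; changing it to 1 makes that path 9 weeks.
The critical path is still T1→T2; finish is now 9 weeks.
Change in finish: 9 − 10 = -1 weeks.

1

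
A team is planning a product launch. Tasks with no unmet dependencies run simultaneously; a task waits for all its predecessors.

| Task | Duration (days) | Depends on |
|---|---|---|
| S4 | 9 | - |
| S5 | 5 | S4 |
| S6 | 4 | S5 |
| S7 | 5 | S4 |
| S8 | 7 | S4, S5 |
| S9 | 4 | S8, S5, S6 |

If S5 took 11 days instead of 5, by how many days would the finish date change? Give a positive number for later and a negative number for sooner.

Critical path before the change: S4→S5→S8→S9 = 9+5+7+4 = 25 giving 25 days.
S5 lies on that path, so at 11 days the path becomes 31 days.
That remains the longest chain; total 31 days.
Change in finish: 31 − 25 = +6 days.

6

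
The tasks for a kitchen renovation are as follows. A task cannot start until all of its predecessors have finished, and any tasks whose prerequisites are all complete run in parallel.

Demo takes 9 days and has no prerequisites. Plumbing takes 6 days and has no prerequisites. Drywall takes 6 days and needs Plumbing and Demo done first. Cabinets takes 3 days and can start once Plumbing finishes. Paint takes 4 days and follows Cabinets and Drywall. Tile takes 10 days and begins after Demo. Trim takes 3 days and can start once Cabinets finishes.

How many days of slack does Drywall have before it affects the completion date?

0

The longest chain is Demo→Drywall→Paint = 9+6+4 = 19; overall finish 19 days.
Drywall finishes as early as 15 and must finish by 15.
Float = 19 − 19 = 0.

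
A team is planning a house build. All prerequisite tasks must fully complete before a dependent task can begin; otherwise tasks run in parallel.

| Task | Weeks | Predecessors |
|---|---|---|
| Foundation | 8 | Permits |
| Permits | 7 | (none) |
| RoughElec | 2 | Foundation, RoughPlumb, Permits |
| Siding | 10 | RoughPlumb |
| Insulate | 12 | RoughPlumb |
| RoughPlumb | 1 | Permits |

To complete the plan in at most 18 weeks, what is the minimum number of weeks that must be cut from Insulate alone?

Current finish: 20 weeks; target: 18.
Insulate is on every critical path, so each week cut from Insulate cuts the finish by one (this holds down to a finish of 18).
Need 20 − 18 = 2 weeks off Insulate → Insulate becomes 10 weeks, finish becomes 18.

2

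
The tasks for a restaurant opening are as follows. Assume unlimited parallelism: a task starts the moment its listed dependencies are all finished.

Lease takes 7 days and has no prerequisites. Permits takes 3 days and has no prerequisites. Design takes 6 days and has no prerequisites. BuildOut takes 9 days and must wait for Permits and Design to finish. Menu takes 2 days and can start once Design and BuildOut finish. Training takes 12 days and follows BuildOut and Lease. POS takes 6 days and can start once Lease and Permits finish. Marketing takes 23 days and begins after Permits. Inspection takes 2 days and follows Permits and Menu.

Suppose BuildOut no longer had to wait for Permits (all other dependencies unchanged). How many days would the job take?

27

Before: longest chain Design→BuildOut→Training = 6+9+12 = 27, finish 27.
Dropping Permits→BuildOut doesn't change BuildOut's earliest start (6); another predecessor still binds.
New critical path: Design→BuildOut→Training = 6+9+12 = 27 ⇒ 27 days.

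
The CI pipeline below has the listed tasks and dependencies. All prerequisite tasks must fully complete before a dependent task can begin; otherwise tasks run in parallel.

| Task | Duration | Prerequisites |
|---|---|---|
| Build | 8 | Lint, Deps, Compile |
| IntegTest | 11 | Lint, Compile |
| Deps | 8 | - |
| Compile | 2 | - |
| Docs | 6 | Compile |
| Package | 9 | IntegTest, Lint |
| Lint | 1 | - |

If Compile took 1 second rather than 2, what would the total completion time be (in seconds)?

The binding path is Compile→IntegTest→Package = 2+11+9 = 22; finish at 22 seconds.
Compile lies on that path, so at 1 second the path becomes 21 seconds.
That remains the longest chain; total 21 seconds.

21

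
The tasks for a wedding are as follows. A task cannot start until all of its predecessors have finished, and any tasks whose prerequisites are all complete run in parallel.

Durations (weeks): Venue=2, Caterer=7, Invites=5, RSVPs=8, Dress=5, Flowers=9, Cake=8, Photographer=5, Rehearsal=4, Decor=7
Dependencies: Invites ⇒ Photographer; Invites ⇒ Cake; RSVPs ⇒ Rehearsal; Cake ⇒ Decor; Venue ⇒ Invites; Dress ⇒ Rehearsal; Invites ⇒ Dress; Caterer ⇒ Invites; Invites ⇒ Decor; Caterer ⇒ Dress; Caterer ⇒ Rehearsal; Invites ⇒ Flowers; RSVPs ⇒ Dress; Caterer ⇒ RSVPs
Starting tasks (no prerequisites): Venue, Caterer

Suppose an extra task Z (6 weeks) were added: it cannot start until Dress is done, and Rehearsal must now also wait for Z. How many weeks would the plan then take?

30

Originally the plan takes 27 weeks.
With Z inserted, Rehearsal now waits for max(RSVPs, Dress, Caterer, Z).
New critical path: Caterer→RSVPs→Dress→Z→Rehearsal = 7+8+5+6+4 = 30 ⇒ 30 weeks.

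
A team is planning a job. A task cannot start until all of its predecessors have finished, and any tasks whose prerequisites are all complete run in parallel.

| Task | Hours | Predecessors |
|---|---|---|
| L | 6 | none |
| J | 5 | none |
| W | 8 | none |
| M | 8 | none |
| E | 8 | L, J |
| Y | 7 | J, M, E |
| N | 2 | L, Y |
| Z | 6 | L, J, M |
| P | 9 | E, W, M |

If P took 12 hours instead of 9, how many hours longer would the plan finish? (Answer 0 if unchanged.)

3

The binding path is L→E→P = 6+8+9 = 23; finish at 23 hours.
P is on the critical path; changing it to 12 makes that path 26 hours.
No other chain overtakes it, so the finish is 26 hours.
Change in finish: 26 − 23 = +3 hours.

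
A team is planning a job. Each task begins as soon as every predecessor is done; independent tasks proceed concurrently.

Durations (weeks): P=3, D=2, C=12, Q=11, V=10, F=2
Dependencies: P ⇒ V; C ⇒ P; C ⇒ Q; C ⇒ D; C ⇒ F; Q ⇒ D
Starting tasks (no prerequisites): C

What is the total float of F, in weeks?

C→Q→D = 12+11+2 = 25 sets the makespan at 25 weeks.
Longest path through F: 14 weeks (earliest finish 14, latest finish 25).
Slack of F = 23 − 12 = 11 weeks.

11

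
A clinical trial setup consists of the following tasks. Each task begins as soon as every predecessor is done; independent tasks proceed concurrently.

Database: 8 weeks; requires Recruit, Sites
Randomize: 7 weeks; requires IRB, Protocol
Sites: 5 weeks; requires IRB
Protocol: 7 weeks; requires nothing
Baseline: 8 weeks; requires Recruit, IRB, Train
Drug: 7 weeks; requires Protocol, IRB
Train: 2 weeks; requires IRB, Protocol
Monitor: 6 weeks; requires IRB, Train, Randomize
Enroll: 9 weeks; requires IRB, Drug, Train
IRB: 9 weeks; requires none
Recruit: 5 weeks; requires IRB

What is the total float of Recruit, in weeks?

3

Critical path: IRB→Drug→Enroll = 9+7+9 = 25, so the finish is 25 weeks.
Longest path through Recruit: 22 weeks (earliest finish 14, latest finish 17).
So Recruit can slip 17 − 14 = 3 weeks.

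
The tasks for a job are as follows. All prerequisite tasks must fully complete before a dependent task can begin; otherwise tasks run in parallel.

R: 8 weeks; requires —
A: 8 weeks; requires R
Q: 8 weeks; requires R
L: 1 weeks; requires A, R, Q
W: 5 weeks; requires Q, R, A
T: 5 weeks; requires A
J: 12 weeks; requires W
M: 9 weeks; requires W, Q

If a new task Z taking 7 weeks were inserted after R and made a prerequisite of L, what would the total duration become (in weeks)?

Originally the job takes 33 weeks.
With Z inserted, L now waits for max(A, R, Q, Z).
New critical path: R→A→W→J = 8+8+5+12 = 33 ⇒ 33 weeks.

33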